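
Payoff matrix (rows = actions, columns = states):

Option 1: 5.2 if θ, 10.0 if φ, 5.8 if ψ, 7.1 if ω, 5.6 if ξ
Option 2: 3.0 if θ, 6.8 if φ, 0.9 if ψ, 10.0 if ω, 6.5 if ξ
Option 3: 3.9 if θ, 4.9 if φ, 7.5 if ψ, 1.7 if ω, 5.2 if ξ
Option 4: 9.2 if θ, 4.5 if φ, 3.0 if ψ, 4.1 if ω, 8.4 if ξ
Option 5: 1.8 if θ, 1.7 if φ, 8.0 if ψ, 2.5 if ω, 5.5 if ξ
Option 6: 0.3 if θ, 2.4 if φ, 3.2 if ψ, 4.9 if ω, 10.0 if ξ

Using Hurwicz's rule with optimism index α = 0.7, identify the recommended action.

Option 1: 0.7·10.0 + 0.3·5.2 = 8.56
Option 2: 0.7·10.0 + 0.3·0.9 = 7.27
Option 3: 0.7·7.5 + 0.3·1.7 = 5.76
Option 4: 0.7·9.2 + 0.3·3.0 = 7.34
Option 5: 0.7·8.0 + 0.3·1.7 = 6.11
Option 6: 0.7·10.0 + 0.3·0.3 = 7.09
Highest Hurwicz score = 8.56 → Option 1.

Option 1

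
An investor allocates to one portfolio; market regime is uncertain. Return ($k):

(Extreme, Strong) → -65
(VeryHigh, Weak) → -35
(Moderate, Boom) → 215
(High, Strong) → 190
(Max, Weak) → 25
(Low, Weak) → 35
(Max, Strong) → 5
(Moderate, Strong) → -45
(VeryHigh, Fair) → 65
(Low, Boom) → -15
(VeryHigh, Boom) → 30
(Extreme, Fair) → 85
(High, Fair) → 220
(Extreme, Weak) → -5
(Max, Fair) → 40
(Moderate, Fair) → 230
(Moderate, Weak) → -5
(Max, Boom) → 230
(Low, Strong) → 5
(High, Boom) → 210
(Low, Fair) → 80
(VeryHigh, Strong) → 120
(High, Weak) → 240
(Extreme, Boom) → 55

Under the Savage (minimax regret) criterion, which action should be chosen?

Column bests: Weak=240, Fair=230, Strong=190, Boom=230.
Low regrets: 205, 150, 185, 245 → max 245
Moderate regrets: 245, 0, 235, 15 → max 245
High regrets: 0, 10, 0, 20 → max 20
VeryHigh regrets: 275, 165, 70, 200 → max 275
Extreme regrets: 245, 145, 255, 175 → max 255
Max regrets: 215, 190, 185, 0 → max 215
Smallest max regret = 20 → High.

High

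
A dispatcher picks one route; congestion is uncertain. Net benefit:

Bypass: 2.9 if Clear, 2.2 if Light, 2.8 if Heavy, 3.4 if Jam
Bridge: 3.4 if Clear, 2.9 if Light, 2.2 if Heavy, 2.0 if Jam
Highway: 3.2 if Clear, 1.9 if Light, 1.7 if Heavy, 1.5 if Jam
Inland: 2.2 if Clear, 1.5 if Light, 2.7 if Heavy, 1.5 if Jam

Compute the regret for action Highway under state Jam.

Best payoff under Jam is 3.4.
Regret = 3.4 − 1.5 = 1.9.

1.9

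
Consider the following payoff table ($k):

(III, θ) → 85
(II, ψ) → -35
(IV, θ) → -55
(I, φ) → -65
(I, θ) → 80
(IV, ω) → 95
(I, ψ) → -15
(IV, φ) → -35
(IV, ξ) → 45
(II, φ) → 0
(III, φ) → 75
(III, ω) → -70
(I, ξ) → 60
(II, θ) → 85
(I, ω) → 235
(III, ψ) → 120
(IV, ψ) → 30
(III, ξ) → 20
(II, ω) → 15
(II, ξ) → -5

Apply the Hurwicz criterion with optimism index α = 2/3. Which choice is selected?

I: 2/3·235 + 1/3·(-65) = 135
II: 2/3·85 + 1/3·(-35) = 45
III: 2/3·120 + 1/3·(-70) = 170/3
IV: 2/3·95 + 1/3·(-55) = 45
Highest Hurwicz score = 135 → I.

I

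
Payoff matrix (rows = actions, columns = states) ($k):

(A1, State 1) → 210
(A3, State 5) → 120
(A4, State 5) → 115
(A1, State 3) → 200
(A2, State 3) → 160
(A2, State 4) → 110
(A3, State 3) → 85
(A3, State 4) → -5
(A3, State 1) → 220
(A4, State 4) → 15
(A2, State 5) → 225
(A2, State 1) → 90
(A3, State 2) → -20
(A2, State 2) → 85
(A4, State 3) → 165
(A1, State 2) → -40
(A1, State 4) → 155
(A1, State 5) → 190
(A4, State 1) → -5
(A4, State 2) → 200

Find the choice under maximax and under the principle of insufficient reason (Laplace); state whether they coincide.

Row maxima: A1=210, A2=225, A3=220, A4=200
Best best-case = 225 → A2.
Row averages: A1=143, A2=134, A3=80, A4=98
Highest average = 143 → A1.

maximax → A2; laplace → A1 (disagree)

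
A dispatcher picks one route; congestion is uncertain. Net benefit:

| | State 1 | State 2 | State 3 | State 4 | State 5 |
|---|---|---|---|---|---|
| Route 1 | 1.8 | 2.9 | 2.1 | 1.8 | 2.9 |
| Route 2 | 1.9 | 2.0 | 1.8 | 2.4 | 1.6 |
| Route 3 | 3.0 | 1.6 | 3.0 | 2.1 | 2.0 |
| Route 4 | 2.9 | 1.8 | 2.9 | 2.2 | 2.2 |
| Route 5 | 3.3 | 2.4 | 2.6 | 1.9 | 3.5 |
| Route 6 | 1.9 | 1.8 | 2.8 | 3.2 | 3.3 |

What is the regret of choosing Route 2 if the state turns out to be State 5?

Best payoff under State 5 is 3.5.
Regret = 3.5 − 1.6 = 1.9.

1.9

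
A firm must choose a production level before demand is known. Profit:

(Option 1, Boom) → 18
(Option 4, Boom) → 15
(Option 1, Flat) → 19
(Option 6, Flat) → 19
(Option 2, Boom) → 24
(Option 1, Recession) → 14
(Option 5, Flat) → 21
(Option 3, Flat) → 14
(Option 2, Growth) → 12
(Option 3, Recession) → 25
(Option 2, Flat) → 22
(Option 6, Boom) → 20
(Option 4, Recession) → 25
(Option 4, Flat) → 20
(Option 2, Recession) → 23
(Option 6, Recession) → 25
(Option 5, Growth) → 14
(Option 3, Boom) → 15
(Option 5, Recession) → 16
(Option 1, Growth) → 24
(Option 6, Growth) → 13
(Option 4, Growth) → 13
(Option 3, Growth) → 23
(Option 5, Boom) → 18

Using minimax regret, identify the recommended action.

Column bests: Recession=25, Flat=22, Growth=24, Boom=24.
Option 1 regrets: 11, 3, 0, 6 → max 11
Option 2 regrets: 2, 0, 12, 0 → max 12
Option 3 regrets: 0, 8, 1, 9 → max 9
Option 4 regrets: 0, 2, 11, 9 → max 11
Option 5 regrets: 9, 1, 10, 6 → max 10
Option 6 regrets: 0, 3, 11, 4 → max 11
Smallest max regret = 9 → Option 3.

Option 3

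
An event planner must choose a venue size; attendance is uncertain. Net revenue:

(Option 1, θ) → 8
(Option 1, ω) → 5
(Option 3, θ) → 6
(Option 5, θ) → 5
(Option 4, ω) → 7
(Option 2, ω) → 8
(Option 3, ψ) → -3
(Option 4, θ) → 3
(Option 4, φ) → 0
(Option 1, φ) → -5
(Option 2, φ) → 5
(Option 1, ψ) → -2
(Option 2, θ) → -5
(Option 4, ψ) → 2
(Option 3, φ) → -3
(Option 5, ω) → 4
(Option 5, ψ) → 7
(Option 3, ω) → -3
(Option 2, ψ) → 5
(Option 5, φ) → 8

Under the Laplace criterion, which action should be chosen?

Row averages: Option 1=1.5, Option 2=3.25, Option 3=-0.75, Option 4=3, Option 5=6
Highest average = 6 → Option 5.

Option 5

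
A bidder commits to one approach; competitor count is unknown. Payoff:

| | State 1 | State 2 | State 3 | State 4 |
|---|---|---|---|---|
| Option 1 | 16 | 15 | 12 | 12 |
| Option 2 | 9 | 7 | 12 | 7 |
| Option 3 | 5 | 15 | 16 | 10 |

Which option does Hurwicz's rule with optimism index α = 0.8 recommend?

Option 1

Option 1: 0.8·16 + 0.2·12 = 15.2
Option 2: 0.8·12 + 0.2·7 = 11
Option 3: 0.8·16 + 0.2·5 = 13.8
Highest Hurwicz score = 15.2 → Option 1.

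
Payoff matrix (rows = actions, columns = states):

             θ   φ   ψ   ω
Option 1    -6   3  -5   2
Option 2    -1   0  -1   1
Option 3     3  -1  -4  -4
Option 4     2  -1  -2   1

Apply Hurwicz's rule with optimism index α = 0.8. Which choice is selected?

Option 1: 0.8·3 + 0.2·(-6) = 1.2
Option 2: 0.8·1 + 0.2·(-1) = 0.6
Option 3: 0.8·3 + 0.2·(-4) = 1.6
Option 4: 0.8·2 + 0.2·(-2) = 1.2
Highest Hurwicz score = 1.6 → Option 3.

Option 3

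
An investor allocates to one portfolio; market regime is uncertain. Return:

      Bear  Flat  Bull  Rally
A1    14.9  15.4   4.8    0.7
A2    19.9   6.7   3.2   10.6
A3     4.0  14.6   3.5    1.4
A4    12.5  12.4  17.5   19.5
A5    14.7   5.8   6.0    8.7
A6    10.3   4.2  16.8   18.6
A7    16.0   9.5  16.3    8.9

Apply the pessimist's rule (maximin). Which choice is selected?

A4

Row minima: A1=0.7, A2=3.2, A3=1.4, A4=12.4, A5=5.8, A6=4.2, A7=8.9
Best worst-case = 12.4 → A4.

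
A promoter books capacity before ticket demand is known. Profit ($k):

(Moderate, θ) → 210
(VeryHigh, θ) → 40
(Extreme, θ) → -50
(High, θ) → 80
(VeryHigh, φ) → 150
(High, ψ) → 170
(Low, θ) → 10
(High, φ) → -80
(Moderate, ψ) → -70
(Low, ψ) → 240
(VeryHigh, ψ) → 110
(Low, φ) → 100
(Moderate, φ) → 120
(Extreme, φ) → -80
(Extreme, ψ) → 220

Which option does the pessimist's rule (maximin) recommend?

Row minima: Low=10, Moderate=-70, High=-80, VeryHigh=40, Extreme=-80
Best worst-case = 40 → VeryHigh.

VeryHigh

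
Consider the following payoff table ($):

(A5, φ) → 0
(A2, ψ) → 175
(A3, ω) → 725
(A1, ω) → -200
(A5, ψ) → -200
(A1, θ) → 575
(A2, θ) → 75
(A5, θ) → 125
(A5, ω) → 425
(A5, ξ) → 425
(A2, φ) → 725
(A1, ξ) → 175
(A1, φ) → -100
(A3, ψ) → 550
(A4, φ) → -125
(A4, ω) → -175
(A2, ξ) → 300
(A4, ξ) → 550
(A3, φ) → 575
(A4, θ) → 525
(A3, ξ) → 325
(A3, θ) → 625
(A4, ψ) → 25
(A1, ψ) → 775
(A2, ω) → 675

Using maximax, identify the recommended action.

A1

Row maxima: A1=775, A2=725, A3=725, A4=550, A5=425
Best best-case = 775 → A1.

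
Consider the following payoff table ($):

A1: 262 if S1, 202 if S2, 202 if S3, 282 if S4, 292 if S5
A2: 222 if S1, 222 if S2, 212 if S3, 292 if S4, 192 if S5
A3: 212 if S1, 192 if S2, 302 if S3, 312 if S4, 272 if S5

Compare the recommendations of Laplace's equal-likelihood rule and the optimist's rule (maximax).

Row averages: A1=248, A2=228, A3=258
Highest average = 258 → A3.
Row maxima: A1=292, A2=292, A3=312
Best best-case = 312 → A3.

laplace → A3; maximax → A3 (agree)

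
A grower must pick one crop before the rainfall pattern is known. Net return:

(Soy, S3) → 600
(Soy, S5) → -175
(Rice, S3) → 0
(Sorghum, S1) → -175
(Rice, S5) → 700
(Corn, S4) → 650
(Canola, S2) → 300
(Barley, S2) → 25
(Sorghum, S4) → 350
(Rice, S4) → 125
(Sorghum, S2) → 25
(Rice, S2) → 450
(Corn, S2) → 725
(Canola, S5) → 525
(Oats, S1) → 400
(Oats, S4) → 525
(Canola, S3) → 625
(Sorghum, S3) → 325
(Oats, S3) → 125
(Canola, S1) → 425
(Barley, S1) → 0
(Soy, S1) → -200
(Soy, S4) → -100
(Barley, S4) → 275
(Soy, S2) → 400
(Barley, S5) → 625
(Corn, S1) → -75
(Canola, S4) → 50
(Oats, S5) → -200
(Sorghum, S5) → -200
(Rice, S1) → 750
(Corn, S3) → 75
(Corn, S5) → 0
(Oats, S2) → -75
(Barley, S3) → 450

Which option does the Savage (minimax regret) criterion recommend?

Canola

Column bests: S1=750, S2=725, S3=625, S4=650, S5=700.
Soy regrets: 950, 325, 25, 750, 875 → max 950
Corn regrets: 825, 0, 550, 0, 700 → max 825
Rice regrets: 0, 275, 625, 525, 0 → max 625
Sorghum regrets: 925, 700, 300, 300, 900 → max 925
Oats regrets: 350, 800, 500, 125, 900 → max 900
Canola regrets: 325, 425, 0, 600, 175 → max 600
Barley regrets: 750, 700, 175, 375, 75 → max 750
Smallest max regret = 600 → Canola.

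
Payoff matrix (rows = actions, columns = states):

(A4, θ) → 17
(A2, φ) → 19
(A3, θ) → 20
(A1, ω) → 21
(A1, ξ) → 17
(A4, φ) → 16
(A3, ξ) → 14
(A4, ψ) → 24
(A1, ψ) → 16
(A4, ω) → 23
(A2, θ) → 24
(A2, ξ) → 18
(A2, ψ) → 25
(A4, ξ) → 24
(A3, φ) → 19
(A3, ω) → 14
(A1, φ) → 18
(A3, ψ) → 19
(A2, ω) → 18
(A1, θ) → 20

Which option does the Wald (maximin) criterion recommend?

Row minima: A1=16, A2=18, A3=14, A4=16
Best worst-case = 18 → A2.

A2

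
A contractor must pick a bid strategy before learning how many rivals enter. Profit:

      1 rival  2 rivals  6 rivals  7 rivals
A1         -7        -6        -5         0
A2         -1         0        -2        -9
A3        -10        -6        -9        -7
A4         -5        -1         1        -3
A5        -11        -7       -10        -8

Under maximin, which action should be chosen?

Row minima: A1=-7, A2=-9, A3=-10, A4=-5, A5=-11
Best worst-case = -5 → A4.

A4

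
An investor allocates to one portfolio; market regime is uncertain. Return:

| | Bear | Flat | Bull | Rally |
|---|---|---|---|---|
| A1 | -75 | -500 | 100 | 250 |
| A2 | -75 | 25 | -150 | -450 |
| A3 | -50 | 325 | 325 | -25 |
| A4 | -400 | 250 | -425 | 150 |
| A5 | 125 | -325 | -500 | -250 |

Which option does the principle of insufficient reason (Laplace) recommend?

Row averages: A1=-56.25, A2=-162.5, A3=143.75, A4=-106.25, A5=-237.5
Highest average = 143.75 → A3.

A3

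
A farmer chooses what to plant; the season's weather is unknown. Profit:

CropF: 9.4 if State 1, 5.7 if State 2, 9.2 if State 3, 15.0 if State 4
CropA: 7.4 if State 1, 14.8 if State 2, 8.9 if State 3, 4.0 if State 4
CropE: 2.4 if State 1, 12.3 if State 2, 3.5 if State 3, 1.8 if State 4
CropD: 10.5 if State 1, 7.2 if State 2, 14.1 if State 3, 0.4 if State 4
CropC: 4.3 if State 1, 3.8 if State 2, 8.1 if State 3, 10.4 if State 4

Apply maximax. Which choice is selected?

CropF

Row maxima: CropF=15.0, CropA=14.8, CropE=12.3, CropD=14.1, CropC=10.4
Best best-case = 15.0 → CropF.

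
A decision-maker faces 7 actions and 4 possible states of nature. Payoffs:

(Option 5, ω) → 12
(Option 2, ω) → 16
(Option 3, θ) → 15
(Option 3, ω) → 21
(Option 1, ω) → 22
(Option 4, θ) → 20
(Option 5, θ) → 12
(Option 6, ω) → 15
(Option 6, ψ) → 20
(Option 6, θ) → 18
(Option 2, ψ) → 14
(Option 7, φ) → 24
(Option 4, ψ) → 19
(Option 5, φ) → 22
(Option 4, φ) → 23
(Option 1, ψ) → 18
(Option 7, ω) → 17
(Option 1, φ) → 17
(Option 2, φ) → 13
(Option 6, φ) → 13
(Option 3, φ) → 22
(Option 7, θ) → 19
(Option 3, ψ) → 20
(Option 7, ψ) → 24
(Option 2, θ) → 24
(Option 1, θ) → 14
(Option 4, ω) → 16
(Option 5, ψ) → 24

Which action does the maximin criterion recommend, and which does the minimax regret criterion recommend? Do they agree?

maximin → Option 7; minimax regret → Option 7 (agree)

Row minima: Option 1=14, Option 2=13, Option 3=15, Option 4=16, Option 5=12, Option 6=13, Option 7=17
Best worst-case = 17 → Option 7.
Column bests: θ=24, φ=24, ψ=24, ω=22.
Option 1 regrets: 10, 7, 6, 0 → max 10
Option 2 regrets: 0, 11, 10, 6 → max 11
Option 3 regrets: 9, 2, 4, 1 → max 9
Option 4 regrets: 4, 1, 5, 6 → max 6
Option 5 regrets: 12, 2, 0, 10 → max 12
Option 6 regrets: 6, 11, 4, 7 → max 11
Option 7 regrets: 5, 0, 0, 5 → max 5
Smallest max regret = 5 → Option 7.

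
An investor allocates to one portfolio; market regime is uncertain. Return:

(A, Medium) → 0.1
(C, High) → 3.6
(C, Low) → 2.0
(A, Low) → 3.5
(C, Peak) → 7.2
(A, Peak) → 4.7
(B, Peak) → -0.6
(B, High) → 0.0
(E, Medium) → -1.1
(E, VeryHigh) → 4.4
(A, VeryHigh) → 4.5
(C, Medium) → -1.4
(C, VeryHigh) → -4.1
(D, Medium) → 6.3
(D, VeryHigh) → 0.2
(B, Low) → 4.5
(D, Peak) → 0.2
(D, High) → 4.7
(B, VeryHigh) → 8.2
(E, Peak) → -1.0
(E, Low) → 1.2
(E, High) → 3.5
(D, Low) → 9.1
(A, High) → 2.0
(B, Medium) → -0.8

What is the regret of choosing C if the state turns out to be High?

Best payoff under High is 4.7.
Regret = 4.7 − 3.6 = 1.1.

1.1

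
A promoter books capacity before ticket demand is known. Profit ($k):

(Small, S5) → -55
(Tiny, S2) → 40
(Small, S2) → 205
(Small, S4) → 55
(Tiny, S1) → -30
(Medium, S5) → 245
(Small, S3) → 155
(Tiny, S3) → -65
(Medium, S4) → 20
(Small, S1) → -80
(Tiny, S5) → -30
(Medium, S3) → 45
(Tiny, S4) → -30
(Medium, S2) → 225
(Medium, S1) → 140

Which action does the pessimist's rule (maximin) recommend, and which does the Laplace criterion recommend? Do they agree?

Row minima: Tiny=-65, Small=-80, Medium=20
Best worst-case = 20 → Medium.
Row averages: Tiny=-23, Small=56, Medium=135
Highest average = 135 → Medium.

maximin → Medium; laplace → Medium (agree)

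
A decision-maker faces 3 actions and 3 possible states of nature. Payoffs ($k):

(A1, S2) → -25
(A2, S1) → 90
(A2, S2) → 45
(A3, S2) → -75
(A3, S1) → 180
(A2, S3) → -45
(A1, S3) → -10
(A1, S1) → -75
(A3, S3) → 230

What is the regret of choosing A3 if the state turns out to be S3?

0

Best payoff under S3 is 230.
Regret = 230 − 230 = 0.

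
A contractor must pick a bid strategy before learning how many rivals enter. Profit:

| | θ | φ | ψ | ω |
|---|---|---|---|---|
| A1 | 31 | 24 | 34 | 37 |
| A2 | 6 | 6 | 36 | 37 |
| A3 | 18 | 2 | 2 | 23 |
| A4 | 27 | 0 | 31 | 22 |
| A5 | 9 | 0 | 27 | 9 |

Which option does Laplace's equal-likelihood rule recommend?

Row averages: A1=31.5, A2=21.25, A3=11.25, A4=20, A5=11.25
Highest average = 31.5 → A1.

A1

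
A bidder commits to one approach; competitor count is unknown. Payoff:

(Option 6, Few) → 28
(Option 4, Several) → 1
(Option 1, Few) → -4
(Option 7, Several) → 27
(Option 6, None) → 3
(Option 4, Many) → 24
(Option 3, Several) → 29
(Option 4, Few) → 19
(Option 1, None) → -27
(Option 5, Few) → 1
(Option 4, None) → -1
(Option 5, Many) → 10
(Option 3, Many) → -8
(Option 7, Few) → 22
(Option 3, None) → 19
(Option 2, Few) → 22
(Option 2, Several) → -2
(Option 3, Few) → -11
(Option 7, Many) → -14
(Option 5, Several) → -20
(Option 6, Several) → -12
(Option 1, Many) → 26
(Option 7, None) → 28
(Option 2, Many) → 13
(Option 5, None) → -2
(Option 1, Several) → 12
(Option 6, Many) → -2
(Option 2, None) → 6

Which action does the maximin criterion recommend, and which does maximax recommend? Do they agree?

maximin → Option 4; maximax → Option 3 (disagree)

Row minima: Option 1=-27, Option 2=-2, Option 3=-11, Option 4=-1, Option 5=-20, Option 6=-12, Option 7=-14
Best worst-case = -1 → Option 4.
Row maxima: Option 1=26, Option 2=22, Option 3=29, Option 4=24, Option 5=10, Option 6=28, Option 7=28
Best best-case = 29 → Option 3.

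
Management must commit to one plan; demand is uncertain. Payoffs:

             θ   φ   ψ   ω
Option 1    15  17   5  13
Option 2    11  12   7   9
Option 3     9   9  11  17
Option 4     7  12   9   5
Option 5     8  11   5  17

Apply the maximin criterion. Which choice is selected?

Row minima: Option 1=5, Option 2=7, Option 3=9, Option 4=5, Option 5=5
Best worst-case = 9 → Option 3.

Option 3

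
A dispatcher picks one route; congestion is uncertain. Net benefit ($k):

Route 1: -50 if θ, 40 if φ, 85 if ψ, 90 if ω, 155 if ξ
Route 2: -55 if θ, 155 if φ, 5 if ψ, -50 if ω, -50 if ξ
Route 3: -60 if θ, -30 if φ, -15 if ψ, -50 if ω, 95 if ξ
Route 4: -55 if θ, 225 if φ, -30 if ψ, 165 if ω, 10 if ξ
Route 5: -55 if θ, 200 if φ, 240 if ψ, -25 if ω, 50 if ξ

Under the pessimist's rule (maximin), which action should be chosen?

Row minima: Route 1=-50, Route 2=-55, Route 3=-60, Route 4=-55, Route 5=-55
Best worst-case = -50 → Route 1.

Route 1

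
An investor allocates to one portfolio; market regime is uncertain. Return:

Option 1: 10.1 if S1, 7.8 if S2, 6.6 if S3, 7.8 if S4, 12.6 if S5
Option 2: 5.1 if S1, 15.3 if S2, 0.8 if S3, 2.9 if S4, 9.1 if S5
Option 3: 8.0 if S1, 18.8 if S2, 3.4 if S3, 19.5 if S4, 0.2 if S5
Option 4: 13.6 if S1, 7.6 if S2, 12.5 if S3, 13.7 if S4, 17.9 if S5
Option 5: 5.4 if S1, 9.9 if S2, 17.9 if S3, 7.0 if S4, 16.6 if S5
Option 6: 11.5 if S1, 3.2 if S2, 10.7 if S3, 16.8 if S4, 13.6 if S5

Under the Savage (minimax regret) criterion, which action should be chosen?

Column bests: S1=13.6, S2=18.8, S3=17.9, S4=19.5, S5=17.9.
Option 1 regrets: 3.5, 11.0, 11.3, 11.7, 5.3 → max 11.7
Option 2 regrets: 8.5, 3.5, 17.1, 16.6, 8.8 → max 17.1
Option 3 regrets: 5.6, 0.0, 14.5, 0.0, 17.7 → max 17.7
Option 4 regrets: 0.0, 11.2, 5.4, 5.8, 0.0 → max 11.2
Option 5 regrets: 8.2, 8.9, 0.0, 12.5, 1.3 → max 12.5
Option 6 regrets: 2.1, 15.6, 7.2, 2.7, 4.3 → max 15.6
Smallest max regret = 11.2 → Option 4.

Option 4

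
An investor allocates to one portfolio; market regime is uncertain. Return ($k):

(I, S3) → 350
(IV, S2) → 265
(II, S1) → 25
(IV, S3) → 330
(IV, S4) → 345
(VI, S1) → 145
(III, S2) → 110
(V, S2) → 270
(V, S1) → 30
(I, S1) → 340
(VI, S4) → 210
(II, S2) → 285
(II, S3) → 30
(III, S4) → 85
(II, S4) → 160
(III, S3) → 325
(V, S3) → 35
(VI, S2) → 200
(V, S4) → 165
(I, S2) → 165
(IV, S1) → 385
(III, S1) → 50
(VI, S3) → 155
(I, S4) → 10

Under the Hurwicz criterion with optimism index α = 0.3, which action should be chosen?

IV

I: 0.3·350 + 0.7·10 = 112
II: 0.3·285 + 0.7·25 = 103
III: 0.3·325 + 0.7·50 = 132.5
IV: 0.3·385 + 0.7·265 = 301
V: 0.3·270 + 0.7·30 = 102
VI: 0.3·210 + 0.7·145 = 164.5
Highest Hurwicz score = 301 → IV.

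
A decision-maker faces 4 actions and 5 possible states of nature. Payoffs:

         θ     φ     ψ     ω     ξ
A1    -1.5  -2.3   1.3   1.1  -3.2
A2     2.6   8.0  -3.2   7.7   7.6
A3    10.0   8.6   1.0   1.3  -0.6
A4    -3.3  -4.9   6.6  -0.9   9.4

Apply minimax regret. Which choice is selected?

A2

Column bests: θ=10.0, φ=8.6, ψ=6.6, ω=7.7, ξ=9.4.
A1 regrets: 11.5, 10.9, 5.3, 6.6, 12.6 → max 12.6
A2 regrets: 7.4, 0.6, 9.8, 0.0, 1.8 → max 9.8
A3 regrets: 0.0, 0.0, 5.6, 6.4, 10.0 → max 10.0
A4 regrets: 13.3, 13.5, 0.0, 8.6, 0.0 → max 13.5
Smallest max regret = 9.8 → A2.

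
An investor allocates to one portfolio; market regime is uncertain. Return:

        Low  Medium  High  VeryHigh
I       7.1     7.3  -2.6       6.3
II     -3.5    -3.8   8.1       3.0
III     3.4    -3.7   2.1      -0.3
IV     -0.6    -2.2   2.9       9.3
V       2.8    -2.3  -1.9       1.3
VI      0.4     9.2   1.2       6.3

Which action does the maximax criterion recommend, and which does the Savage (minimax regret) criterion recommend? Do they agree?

maximax → IV; minimax regret → VI (disagree)

Row maxima: I=7.3, II=8.1, III=3.4, IV=9.3, V=2.8, VI=9.2
Best best-case = 9.3 → IV.
Column bests: Low=7.1, Medium=9.2, High=8.1, VeryHigh=9.3.
I regrets: 0.0, 1.9, 10.7, 3.0 → max 10.7
II regrets: 10.6, 13.0, 0.0, 6.3 → max 13.0
III regrets: 3.7, 12.9, 6.0, 9.6 → max 12.9
IV regrets: 7.7, 11.4, 5.2, 0.0 → max 11.4
V regrets: 4.3, 11.5, 10.0, 8.0 → max 11.5
VI regrets: 6.7, 0.0, 6.9, 3.0 → max 6.9
Smallest max regret = 6.9 → VI.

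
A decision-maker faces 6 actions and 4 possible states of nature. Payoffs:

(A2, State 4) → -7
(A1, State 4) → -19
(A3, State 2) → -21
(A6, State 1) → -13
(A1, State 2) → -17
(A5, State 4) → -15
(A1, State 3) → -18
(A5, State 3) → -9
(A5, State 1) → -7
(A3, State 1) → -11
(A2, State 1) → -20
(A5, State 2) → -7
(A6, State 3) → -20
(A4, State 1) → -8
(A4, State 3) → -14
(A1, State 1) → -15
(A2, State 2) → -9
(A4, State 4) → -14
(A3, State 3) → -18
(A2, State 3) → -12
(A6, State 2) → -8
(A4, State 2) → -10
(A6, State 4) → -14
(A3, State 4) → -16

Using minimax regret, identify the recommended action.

Column bests: State 1=-7, State 2=-7, State 3=-9, State 4=-7.
A1 regrets: 8, 10, 9, 12 → max 12
A2 regrets: 13, 2, 3, 0 → max 13
A3 regrets: 4, 14, 9, 9 → max 14
A4 regrets: 1, 3, 5, 7 → max 7
A5 regrets: 0, 0, 0, 8 → max 8
A6 regrets: 6, 1, 11, 7 → max 11
Smallest max regret = 7 → A4.

A4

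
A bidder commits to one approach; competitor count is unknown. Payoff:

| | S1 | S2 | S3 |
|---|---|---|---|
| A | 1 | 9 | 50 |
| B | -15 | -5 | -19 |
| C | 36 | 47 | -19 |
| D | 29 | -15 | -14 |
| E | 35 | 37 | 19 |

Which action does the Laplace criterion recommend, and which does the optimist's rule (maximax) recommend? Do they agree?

laplace → E; maximax → A (disagree)

Row averages: A=20, B=-13, C=64/3, D=0, E=91/3
Highest average = 91/3 → E.
Row maxima: A=50, B=-5, C=47, D=29, E=37
Best best-case = 50 → A.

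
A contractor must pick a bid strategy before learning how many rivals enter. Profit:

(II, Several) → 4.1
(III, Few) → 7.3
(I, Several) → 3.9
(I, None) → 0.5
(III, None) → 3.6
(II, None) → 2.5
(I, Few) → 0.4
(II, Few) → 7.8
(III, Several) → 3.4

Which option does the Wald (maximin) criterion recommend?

Row minima: I=0.4, II=2.5, III=3.4
Best worst-case = 3.4 → III.

III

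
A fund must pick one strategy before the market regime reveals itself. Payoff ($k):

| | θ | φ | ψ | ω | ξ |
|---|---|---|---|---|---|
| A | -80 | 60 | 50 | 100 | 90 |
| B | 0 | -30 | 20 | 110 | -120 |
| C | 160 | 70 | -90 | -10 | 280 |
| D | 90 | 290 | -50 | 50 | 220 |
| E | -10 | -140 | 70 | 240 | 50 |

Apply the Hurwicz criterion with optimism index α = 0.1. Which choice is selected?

D

A: 0.1·100 + 0.9·(-80) = -62
B: 0.1·110 + 0.9·(-120) = -97
C: 0.1·280 + 0.9·(-90) = -53
D: 0.1·290 + 0.9·(-50) = -16
E: 0.1·240 + 0.9·(-140) = -102
Highest Hurwicz score = -16 → D.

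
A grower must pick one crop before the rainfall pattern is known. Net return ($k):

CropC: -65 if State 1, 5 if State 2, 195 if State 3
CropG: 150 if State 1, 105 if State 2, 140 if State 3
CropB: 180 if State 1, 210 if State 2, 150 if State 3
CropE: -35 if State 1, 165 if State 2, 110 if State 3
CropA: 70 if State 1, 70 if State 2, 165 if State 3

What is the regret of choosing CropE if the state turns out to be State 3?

Best payoff under State 3 is 195.
Regret = 195 − 110 = 85.

85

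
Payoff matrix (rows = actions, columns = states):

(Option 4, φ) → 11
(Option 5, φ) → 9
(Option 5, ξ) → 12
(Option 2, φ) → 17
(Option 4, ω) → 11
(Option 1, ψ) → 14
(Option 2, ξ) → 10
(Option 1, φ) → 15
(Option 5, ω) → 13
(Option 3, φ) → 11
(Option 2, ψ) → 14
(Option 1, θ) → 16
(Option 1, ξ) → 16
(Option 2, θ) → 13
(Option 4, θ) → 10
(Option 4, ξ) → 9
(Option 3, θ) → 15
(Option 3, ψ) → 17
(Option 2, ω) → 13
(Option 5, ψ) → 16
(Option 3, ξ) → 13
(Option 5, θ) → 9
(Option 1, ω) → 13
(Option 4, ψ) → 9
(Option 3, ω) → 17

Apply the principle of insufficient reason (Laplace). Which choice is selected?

Row averages: Option 1=14.8, Option 2=13.4, Option 3=14.6, Option 4=10, Option 5=11.8
Highest average = 14.8 → Option 1.

Option 1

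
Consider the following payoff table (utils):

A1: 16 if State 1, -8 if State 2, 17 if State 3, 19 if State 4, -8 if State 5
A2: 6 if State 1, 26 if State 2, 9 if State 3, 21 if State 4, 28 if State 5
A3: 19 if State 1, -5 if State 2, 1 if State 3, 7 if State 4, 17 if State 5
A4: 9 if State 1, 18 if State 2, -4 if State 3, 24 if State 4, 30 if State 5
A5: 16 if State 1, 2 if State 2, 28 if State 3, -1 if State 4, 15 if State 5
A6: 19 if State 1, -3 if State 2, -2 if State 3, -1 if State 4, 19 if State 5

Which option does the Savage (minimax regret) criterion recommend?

A2

Column bests: State 1=19, State 2=26, State 3=28, State 4=24, State 5=30.
A1 regrets: 3, 34, 11, 5, 38 → max 38
A2 regrets: 13, 0, 19, 3, 2 → max 19
A3 regrets: 0, 31, 27, 17, 13 → max 31
A4 regrets: 10, 8, 32, 0, 0 → max 32
A5 regrets: 3, 24, 0, 25, 15 → max 25
A6 regrets: 0, 29, 30, 25, 11 → max 30
Smallest max regret = 19 → A2.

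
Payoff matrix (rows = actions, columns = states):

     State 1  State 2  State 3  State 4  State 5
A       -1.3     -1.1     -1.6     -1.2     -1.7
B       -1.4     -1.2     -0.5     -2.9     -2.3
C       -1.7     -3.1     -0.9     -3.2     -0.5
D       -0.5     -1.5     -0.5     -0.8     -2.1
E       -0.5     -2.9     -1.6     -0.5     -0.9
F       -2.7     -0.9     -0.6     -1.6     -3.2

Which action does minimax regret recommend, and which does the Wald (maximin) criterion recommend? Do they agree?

minimax regret → A; maximin → A (agree)

Column bests: State 1=-0.5, State 2=-0.9, State 3=-0.5, State 4=-0.5, State 5=-0.5.
A regrets: 0.8, 0.2, 1.1, 0.7, 1.2 → max 1.2
B regrets: 0.9, 0.3, 0.0, 2.4, 1.8 → max 2.4
C regrets: 1.2, 2.2, 0.4, 2.7, 0.0 → max 2.7
D regrets: 0.0, 0.6, 0.0, 0.3, 1.6 → max 1.6
E regrets: 0.0, 2.0, 1.1, 0.0, 0.4 → max 2.0
F regrets: 2.2, 0.0, 0.1, 1.1, 2.7 → max 2.7
Smallest max regret = 1.2 → A.
Row minima: A=-1.7, B=-2.9, C=-3.2, D=-2.1, E=-2.9, F=-3.2
Best worst-case = -1.7 → A.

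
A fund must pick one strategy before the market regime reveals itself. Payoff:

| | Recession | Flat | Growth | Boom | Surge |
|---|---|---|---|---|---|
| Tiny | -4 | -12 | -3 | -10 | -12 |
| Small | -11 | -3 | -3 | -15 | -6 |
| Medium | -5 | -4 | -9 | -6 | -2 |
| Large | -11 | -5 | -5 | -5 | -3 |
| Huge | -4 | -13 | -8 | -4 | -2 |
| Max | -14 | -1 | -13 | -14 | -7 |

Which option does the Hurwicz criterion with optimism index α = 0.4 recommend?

Tiny: 0.4·(-3) + 0.6·(-12) = -8.4
Small: 0.4·(-3) + 0.6·(-15) = -10.2
Medium: 0.4·(-2) + 0.6·(-9) = -6.2
Large: 0.4·(-3) + 0.6·(-11) = -7.8
Huge: 0.4·(-2) + 0.6·(-13) = -8.6
Max: 0.4·(-1) + 0.6·(-14) = -8.8
Highest Hurwicz score = -6.2 → Medium.

Medium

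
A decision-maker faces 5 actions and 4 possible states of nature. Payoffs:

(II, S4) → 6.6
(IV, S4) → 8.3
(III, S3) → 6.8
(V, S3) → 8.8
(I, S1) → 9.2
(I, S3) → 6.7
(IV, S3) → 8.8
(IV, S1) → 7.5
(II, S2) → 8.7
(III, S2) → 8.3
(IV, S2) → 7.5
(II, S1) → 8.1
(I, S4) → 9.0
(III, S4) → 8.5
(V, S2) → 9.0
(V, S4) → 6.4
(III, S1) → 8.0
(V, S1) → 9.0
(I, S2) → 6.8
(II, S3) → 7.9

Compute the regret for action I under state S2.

2.2

Best payoff under S2 is 9.0.
Regret = 9.0 − 6.8 = 2.2.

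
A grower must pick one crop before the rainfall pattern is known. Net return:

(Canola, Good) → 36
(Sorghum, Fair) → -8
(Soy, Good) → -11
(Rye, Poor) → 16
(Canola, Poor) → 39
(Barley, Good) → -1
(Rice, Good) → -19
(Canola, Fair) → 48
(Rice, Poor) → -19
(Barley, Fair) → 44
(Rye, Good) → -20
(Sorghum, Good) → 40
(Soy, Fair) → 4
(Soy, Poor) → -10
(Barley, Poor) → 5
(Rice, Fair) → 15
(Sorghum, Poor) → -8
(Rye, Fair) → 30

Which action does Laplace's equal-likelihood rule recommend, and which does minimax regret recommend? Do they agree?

laplace → Canola; minimax regret → Canola (agree)

Row averages: Rice=-23/3, Rye=26/3, Barley=16, Soy=-17/3, Sorghum=8, Canola=41
Highest average = 41 → Canola.
Column bests: Poor=39, Fair=48, Good=40.
Rice regrets: 58, 33, 59 → max 59
Rye regrets: 23, 18, 60 → max 60
Barley regrets: 34, 4, 41 → max 41
Soy regrets: 49, 44, 51 → max 51
Sorghum regrets: 47, 56, 0 → max 56
Canola regrets: 0, 0, 4 → max 4
Smallest max regret = 4 → Canola.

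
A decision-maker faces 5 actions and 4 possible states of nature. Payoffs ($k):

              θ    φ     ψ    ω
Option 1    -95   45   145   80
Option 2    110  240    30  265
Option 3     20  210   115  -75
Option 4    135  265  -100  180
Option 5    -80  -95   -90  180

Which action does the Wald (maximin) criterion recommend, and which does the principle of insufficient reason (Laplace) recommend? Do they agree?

Row minima: Option 1=-95, Option 2=30, Option 3=-75, Option 4=-100, Option 5=-95
Best worst-case = 30 → Option 2.
Row averages: Option 1=43.75, Option 2=161.25, Option 3=67.5, Option 4=120, Option 5=-21.25
Highest average = 161.25 → Option 2.

maximin → Option 2; laplace → Option 2 (agree)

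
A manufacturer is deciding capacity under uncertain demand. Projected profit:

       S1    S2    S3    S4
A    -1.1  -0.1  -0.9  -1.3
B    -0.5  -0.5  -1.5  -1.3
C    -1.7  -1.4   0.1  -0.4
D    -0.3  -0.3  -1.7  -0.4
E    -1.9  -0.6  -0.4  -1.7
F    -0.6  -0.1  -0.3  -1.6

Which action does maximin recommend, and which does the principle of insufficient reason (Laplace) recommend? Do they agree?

maximin → A; laplace → F (disagree)

Row minima: A=-1.3, B=-1.5, C=-1.7, D=-1.7, E=-1.9, F=-1.6
Best worst-case = -1.3 → A.
Row averages: A=-0.85, B=-0.95, C=-0.85, D=-0.675, E=-1.15, F=-0.65
Highest average = -0.65 → F.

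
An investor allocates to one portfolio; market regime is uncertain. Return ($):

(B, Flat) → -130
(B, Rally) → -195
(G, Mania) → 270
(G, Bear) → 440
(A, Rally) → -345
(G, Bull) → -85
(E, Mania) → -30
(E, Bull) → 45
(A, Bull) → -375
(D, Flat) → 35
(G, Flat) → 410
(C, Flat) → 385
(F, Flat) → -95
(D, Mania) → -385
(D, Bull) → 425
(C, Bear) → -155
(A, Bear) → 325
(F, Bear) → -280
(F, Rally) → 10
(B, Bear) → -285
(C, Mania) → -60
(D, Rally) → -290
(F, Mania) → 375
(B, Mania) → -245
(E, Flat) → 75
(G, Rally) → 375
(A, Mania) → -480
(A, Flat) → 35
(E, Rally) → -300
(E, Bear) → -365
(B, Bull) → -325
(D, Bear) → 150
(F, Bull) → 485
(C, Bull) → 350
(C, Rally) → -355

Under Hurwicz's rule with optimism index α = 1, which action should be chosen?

A: 1·325 + 0·(-480) = 325
B: 1·(-130) + 0·(-325) = -130
C: 1·385 + 0·(-355) = 385
D: 1·425 + 0·(-385) = 425
E: 1·75 + 0·(-365) = 75
F: 1·485 + 0·(-280) = 485
G: 1·440 + 0·(-85) = 440
Highest Hurwicz score = 485 → F.

F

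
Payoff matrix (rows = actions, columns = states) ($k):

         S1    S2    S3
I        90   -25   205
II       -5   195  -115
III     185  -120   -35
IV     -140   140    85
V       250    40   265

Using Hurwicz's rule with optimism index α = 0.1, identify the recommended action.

V

I: 0.1·205 + 0.9·(-25) = -2
II: 0.1·195 + 0.9·(-115) = -84
III: 0.1·185 + 0.9·(-120) = -89.5
IV: 0.1·140 + 0.9·(-140) = -112
V: 0.1·265 + 0.9·40 = 62.5
Highest Hurwicz score = 62.5 → V.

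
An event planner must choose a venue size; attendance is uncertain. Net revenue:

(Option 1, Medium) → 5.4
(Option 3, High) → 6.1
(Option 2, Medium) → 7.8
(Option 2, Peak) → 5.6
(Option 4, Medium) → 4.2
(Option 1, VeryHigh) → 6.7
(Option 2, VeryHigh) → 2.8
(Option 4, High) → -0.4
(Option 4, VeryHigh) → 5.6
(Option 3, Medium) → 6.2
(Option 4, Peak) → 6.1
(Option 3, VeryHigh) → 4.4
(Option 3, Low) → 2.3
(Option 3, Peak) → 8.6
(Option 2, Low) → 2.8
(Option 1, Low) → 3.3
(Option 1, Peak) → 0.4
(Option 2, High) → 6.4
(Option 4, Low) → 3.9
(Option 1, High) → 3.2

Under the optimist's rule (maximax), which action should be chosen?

Row maxima: Option 1=6.7, Option 2=7.8, Option 3=8.6, Option 4=6.1
Best best-case = 8.6 → Option 3.

Option 3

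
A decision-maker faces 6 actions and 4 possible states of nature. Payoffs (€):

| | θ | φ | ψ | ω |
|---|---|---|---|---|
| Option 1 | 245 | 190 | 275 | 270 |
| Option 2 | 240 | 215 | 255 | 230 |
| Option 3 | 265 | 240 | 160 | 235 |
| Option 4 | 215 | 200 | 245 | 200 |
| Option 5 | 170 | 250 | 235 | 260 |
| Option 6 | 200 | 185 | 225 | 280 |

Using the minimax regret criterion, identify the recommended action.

Option 2

Column bests: θ=265, φ=250, ψ=275, ω=280.
Option 1 regrets: 20, 60, 0, 10 → max 60
Option 2 regrets: 25, 35, 20, 50 → max 50
Option 3 regrets: 0, 10, 115, 45 → max 115
Option 4 regrets: 50, 50, 30, 80 → max 80
Option 5 regrets: 95, 0, 40, 20 → max 95
Option 6 regrets: 65, 65, 50, 0 → max 65
Smallest max regret = 50 → Option 2.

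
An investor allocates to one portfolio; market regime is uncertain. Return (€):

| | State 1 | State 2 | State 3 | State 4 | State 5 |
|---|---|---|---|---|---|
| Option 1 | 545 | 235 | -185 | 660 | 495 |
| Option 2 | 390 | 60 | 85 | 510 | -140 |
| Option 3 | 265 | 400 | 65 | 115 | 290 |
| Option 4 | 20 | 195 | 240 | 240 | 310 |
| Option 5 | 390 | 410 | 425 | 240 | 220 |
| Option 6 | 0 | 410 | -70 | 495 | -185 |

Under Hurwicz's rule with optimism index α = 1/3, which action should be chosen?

Option 1: 1/3·660 + 2/3·(-185) = 290/3
Option 2: 1/3·510 + 2/3·(-140) = 230/3
Option 3: 1/3·400 + 2/3·65 = 530/3
Option 4: 1/3·310 + 2/3·20 = 350/3
Option 5: 1/3·425 + 2/3·220 = 865/3
Option 6: 1/3·495 + 2/3·(-185) = 125/3
Highest Hurwicz score = 865/3 → Option 5.

Option 5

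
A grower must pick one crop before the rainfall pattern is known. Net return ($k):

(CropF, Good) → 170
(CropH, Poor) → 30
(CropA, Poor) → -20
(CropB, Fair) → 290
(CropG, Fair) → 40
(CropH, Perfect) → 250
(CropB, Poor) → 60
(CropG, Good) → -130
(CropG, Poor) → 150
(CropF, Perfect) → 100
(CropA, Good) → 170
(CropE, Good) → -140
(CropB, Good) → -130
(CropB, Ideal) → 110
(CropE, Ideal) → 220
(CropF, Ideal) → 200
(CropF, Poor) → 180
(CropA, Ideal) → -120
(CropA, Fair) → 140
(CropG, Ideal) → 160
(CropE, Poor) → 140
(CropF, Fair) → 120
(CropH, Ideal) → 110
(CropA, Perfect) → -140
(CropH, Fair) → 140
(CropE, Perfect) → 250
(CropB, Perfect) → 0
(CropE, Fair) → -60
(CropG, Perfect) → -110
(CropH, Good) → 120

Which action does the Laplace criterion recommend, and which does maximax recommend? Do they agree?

Row averages: CropB=66, CropA=6, CropG=22, CropH=130, CropE=82, CropF=154
Highest average = 154 → CropF.
Row maxima: CropB=290, CropA=170, CropG=160, CropH=250, CropE=250, CropF=200
Best best-case = 290 → CropB.

laplace → CropF; maximax → CropB (disagree)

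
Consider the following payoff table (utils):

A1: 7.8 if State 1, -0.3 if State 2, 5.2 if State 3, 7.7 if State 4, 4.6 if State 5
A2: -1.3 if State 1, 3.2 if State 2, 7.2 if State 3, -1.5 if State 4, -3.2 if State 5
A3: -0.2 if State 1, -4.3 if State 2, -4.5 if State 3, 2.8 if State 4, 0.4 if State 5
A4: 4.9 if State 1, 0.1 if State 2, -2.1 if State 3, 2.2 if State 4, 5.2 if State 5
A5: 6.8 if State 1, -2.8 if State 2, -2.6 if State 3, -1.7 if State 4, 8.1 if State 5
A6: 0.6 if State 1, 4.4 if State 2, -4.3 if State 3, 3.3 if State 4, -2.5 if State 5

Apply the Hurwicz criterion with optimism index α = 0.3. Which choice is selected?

A1: 0.3·7.8 + 0.7·(-0.3) = 2.13
A2: 0.3·7.2 + 0.7·(-3.2) = -0.08
A3: 0.3·2.8 + 0.7·(-4.5) = -2.31
A4: 0.3·5.2 + 0.7·(-2.1) = 0.09
A5: 0.3·8.1 + 0.7·(-2.8) = 0.47
A6: 0.3·4.4 + 0.7·(-4.3) = -1.69
Highest Hurwicz score = 2.13 → A1.

A1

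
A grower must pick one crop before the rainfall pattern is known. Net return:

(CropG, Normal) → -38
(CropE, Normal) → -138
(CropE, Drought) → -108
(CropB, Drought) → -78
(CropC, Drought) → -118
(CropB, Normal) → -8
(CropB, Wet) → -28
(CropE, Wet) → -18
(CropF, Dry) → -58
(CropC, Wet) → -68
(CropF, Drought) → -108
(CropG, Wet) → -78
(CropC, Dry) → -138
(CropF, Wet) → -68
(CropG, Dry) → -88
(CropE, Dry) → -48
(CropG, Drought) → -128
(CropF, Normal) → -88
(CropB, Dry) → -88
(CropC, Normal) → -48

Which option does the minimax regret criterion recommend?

Column bests: Drought=-78, Dry=-48, Normal=-8, Wet=-18.
CropG regrets: 50, 40, 30, 60 → max 60
CropF regrets: 30, 10, 80, 50 → max 80
CropE regrets: 30, 0, 130, 0 → max 130
CropC regrets: 40, 90, 40, 50 → max 90
CropB regrets: 0, 40, 0, 10 → max 40
Smallest max regret = 40 → CropB.

CropB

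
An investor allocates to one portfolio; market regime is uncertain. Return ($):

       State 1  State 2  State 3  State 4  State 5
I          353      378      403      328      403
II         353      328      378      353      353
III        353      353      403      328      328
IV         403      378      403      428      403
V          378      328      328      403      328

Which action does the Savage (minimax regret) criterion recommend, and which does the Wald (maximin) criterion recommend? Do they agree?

Column bests: State 1=403, State 2=378, State 3=403, State 4=428, State 5=403.
I regrets: 50, 0, 0, 100, 0 → max 100
II regrets: 50, 50, 25, 75, 50 → max 75
III regrets: 50, 25, 0, 100, 75 → max 100
IV regrets: 0, 0, 0, 0, 0 → max 0
V regrets: 25, 50, 75, 25, 75 → max 75
Smallest max regret = 0 → IV.
Row minima: I=328, II=328, III=328, IV=378, V=328
Best worst-case = 378 → IV.

minimax regret → IV; maximin → IV (agree)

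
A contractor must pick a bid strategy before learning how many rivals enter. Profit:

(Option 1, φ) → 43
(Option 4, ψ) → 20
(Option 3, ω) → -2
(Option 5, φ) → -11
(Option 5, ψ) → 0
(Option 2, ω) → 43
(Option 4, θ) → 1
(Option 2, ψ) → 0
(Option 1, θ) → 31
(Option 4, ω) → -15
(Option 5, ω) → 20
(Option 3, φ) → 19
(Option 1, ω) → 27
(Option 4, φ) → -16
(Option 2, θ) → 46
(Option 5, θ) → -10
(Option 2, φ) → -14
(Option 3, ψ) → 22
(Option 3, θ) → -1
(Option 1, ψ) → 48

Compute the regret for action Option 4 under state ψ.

Best payoff under ψ is 48.
Regret = 48 − 20 = 28.

28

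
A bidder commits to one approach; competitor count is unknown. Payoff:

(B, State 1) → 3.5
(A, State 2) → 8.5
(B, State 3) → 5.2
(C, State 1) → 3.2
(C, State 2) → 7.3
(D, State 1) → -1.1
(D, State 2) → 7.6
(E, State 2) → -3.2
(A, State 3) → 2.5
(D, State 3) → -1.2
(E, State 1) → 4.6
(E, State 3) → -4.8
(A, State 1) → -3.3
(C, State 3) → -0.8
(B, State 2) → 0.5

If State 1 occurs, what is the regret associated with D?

Best payoff under State 1 is 4.6.
Regret = 4.6 − (-1.1) = 5.7.

5.7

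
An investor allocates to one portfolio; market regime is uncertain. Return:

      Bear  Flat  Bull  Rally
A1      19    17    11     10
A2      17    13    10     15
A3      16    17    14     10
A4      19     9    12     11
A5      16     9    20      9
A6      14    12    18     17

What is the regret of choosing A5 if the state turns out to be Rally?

Best payoff under Rally is 17.
Regret = 17 − 9 = 8.

8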